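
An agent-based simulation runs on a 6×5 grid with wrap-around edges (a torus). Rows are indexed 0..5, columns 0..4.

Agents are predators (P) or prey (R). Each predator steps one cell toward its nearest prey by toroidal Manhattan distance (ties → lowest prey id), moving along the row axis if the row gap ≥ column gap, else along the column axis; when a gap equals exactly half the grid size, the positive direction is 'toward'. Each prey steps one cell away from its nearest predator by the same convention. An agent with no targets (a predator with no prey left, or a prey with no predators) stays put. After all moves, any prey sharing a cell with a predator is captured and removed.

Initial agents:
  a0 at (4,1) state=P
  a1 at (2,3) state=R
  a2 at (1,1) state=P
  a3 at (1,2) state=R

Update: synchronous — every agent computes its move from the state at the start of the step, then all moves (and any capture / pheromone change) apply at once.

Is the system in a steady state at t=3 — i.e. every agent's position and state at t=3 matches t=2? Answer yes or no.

no

t=1: a0@(3,1):P a1@(2,4):R a2@(1,2):P a3@(1,3):R
t=2: a0@(3,0):P a1@(2,3):R a2@(1,3):P a3@(1,4):R
t=3: a0@(3,4):P a1@(3,3):R a2@(2,3):P a3@(1,0):R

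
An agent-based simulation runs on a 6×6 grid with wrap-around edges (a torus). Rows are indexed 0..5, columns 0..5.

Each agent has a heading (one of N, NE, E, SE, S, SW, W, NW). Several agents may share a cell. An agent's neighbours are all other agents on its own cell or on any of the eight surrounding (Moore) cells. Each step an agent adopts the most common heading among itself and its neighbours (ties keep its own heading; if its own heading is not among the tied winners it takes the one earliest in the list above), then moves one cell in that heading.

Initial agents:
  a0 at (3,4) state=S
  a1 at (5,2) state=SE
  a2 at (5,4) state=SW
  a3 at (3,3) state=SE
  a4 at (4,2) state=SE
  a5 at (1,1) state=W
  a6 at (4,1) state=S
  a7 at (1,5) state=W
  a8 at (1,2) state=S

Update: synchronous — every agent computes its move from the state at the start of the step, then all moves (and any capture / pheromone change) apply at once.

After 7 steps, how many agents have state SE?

t=1: a0@(4,4):S a1@(0,3):SE a2@(0,3):SW a3@(4,4):SE a4@(5,3):SE a5@(1,0):W a6@(5,2):SE a7@(1,4):W a8@(2,2):S
t=2: a0@(5,5):SE a1@(1,4):SE a2@(1,4):SE a3@(5,5):SE a4@(0,4):SE a5@(1,5):W a6@(0,3):SE a7@(1,3):W a8@(3,2):S
t=3: a0@(0,0):SE a1@(2,5):SE a2@(2,5):SE a3@(0,0):SE a4@(1,5):SE a5@(2,0):SE a6@(1,4):SE a7@(2,4):SE a8@(4,2):S
t=4: a0@(1,1):SE a1@(3,0):SE a2@(3,0):SE a3@(1,1):SE a4@(2,0):SE a5@(3,1):SE a6@(2,5):SE a7@(3,5):SE a8@(5,2):S
t=5: a0@(2,2):SE a1@(4,1):SE a2@(4,1):SE a3@(2,2):SE a4@(3,1):SE a5@(4,2):SE a6@(3,0):SE a7@(4,0):SE a8@(0,2):S
t=6: a0@(3,3):SE a1@(5,2):SE a2@(5,2):SE a3@(3,3):SE a4@(4,2):SE a5@(5,3):SE a6@(4,1):SE a7@(5,1):SE a8@(1,2):S
t=7: a0@(4,4):SE a1@(0,3):SE a2@(0,3):SE a3@(4,4):SE a4@(5,3):SE a5@(0,4):SE a6@(5,2):SE a7@(0,2):SE a8@(2,2):S

8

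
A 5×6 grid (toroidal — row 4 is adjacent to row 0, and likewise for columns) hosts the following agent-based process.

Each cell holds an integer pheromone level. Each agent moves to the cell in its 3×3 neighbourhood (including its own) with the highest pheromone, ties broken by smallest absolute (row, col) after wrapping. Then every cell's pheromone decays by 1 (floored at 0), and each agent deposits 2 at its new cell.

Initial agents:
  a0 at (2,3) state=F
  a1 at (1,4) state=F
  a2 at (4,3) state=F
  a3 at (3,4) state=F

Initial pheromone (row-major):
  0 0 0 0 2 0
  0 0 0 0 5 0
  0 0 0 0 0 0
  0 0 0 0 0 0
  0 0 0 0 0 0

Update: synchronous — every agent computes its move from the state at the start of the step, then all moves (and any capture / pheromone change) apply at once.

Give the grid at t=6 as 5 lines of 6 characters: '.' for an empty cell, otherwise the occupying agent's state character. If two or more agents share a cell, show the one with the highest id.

t=1: a0@(1,4) a1@(1,4) a2@(0,4) a3@(2,3) | pheromone: 0 0 0 0 3 0 / 0 0 0 0 8 0 / 0 0 0 2 0 0 / 0 0 0 0 0 0 / 0 0 0 0 0 0
t=2: a0@(1,4) a1@(1,4) a2@(1,4) a3@(1,4) | pheromone: 0 0 0 0 2 0 / 0 0 0 0 15 0 / 0 0 0 1 0 0 / 0 0 0 0 0 0 / 0 0 0 0 0 0
t=3: a0@(1,4) a1@(1,4) a2@(1,4) a3@(1,4) | pheromone: 0 0 0 0 1 0 / 0 0 0 0 22 0 / 0 0 0 0 0 0 / 0 0 0 0 0 0 / 0 0 0 0 0 0
t=4: a0@(1,4) a1@(1,4) a2@(1,4) a3@(1,4) | pheromone: 0 0 0 0 0 0 / 0 0 0 0 29 0 / 0 0 0 0 0 0 / 0 0 0 0 0 0 / 0 0 0 0 0 0
t=5: a0@(1,4) a1@(1,4) a2@(1,4) a3@(1,4) | pheromone: 0 0 0 0 0 0 / 0 0 0 0 36 0 / 0 0 0 0 0 0 / 0 0 0 0 0 0 / 0 0 0 0 0 0
t=6: a0@(1,4) a1@(1,4) a2@(1,4) a3@(1,4) | pheromone: 0 0 0 0 0 0 / 0 0 0 0 43 0 / 0 0 0 0 0 0 / 0 0 0 0 0 0 / 0 0 0 0 0 0

......
....F.
......
......
......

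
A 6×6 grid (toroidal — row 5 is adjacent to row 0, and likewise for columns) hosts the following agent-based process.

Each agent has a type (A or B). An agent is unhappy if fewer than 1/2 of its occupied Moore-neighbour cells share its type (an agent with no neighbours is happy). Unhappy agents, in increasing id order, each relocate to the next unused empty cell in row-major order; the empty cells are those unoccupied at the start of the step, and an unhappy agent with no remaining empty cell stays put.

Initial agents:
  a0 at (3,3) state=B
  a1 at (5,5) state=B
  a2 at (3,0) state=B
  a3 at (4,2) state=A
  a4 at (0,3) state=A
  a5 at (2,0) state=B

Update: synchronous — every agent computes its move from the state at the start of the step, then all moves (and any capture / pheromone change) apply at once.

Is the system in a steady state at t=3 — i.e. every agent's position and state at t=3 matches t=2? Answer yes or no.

yes

t=1: a0@(0,0):B a1@(5,5):B a2@(3,0):B a3@(0,1):A a4@(0,3):A a5@(2,0):B
t=2: a0@(0,0):B a1@(5,5):B a2@(3,0):B a3@(0,2):A a4@(0,3):A a5@(2,0):B
t=3: (unchanged — steady state)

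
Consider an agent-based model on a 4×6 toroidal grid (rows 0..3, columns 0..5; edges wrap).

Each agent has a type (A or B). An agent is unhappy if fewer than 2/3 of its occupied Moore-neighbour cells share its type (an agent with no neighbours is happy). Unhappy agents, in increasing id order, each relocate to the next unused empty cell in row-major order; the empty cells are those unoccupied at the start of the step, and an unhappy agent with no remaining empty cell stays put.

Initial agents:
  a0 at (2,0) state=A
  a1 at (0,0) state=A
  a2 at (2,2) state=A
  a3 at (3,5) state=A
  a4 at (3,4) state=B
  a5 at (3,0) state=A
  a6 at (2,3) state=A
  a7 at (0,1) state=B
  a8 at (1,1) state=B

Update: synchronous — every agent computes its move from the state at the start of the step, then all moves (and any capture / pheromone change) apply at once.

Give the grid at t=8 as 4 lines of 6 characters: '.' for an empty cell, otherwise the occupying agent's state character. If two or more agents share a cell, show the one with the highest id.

t=1: a0@(2,0):A a1@(0,2):A a2@(0,3):A a3@(3,5):A a4@(0,4):B a5@(3,0):A a6@(0,5):A a7@(1,0):B a8@(1,2):B
t=2: a0@(2,0):A a1@(0,0):A a2@(0,1):A a3@(3,5):A a4@(1,1):B a5@(3,0):A a6@(1,3):A a7@(1,4):B a8@(1,5):B
t=3: a0@(0,2):A a1@(0,3):A a2@(0,1):A a3@(3,5):A a4@(0,4):B a5@(3,0):A a6@(0,5):A a7@(1,0):B a8@(1,2):B
t=4: a0@(0,2):A a1@(0,0):A a2@(1,1):A a3@(3,5):A a4@(1,3):B a5@(3,0):A a6@(1,4):A a7@(1,5):B a8@(2,0):B
t=5: a0@(0,1):A a1@(0,0):A a2@(1,1):A a3@(3,5):A a4@(0,3):B a5@(3,0):A a6@(0,4):A a7@(0,5):B a8@(1,0):B
t=6: a0@(0,1):A a1@(0,0):A a2@(1,1):A a3@(3,5):A a4@(0,2):B a5@(3,0):A a6@(1,2):A a7@(1,3):B a8@(1,4):B
t=7: a0@(0,1):A a1@(0,0):A a2@(1,1):A a3@(3,5):A a4@(0,3):B a5@(3,0):A a6@(0,4):A a7@(1,3):B a8@(1,4):B
t=8: a0@(0,1):A a1@(0,0):A a2@(1,1):A a3@(3,5):A a4@(0,3):B a5@(3,0):A a6@(0,2):A a7@(1,3):B a8@(1,4):B

AAAB..
.A.BB.
......
A....A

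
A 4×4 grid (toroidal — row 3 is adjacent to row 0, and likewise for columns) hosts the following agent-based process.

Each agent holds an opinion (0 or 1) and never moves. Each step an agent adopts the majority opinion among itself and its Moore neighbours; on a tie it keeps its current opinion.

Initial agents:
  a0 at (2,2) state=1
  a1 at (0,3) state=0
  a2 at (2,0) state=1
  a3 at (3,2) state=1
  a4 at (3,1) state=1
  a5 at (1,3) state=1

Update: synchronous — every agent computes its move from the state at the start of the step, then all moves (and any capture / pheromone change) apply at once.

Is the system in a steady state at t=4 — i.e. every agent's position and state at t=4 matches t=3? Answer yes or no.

yes

t=1: a0@(2,2):1 a1@(0,3):1 a2@(2,0):1 a3@(3,2):1 a4@(3,1):1 a5@(1,3):1
t=2: (unchanged — steady state)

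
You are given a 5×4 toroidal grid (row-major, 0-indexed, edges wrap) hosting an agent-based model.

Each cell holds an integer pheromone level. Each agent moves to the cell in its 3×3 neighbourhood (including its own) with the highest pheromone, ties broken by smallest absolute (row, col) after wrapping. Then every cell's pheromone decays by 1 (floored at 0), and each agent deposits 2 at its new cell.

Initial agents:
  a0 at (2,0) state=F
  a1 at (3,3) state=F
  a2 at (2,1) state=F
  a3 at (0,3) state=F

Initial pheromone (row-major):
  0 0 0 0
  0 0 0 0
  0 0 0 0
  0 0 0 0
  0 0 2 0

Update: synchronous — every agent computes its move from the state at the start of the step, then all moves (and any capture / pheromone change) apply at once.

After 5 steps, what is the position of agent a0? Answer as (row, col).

(1, 0)

t=1: a0@(1,0) a1@(4,2) a2@(1,0) a3@(4,2) | pheromone: 0 0 0 0 / 4 0 0 0 / 0 0 0 0 / 0 0 0 0 / 0 0 5 0
t=2: a0@(1,0) a1@(4,2) a2@(1,0) a3@(4,2) | pheromone: 0 0 0 0 / 7 0 0 0 / 0 0 0 0 / 0 0 0 0 / 0 0 8 0
t=3: a0@(1,0) a1@(4,2) a2@(1,0) a3@(4,2) | pheromone: 0 0 0 0 / 10 0 0 0 / 0 0 0 0 / 0 0 0 0 / 0 0 11 0
t=4: a0@(1,0) a1@(4,2) a2@(1,0) a3@(4,2) | pheromone: 0 0 0 0 / 13 0 0 0 / 0 0 0 0 / 0 0 0 0 / 0 0 14 0
t=5: a0@(1,0) a1@(4,2) a2@(1,0) a3@(4,2) | pheromone: 0 0 0 0 / 16 0 0 0 / 0 0 0 0 / 0 0 0 0 / 0 0 17 0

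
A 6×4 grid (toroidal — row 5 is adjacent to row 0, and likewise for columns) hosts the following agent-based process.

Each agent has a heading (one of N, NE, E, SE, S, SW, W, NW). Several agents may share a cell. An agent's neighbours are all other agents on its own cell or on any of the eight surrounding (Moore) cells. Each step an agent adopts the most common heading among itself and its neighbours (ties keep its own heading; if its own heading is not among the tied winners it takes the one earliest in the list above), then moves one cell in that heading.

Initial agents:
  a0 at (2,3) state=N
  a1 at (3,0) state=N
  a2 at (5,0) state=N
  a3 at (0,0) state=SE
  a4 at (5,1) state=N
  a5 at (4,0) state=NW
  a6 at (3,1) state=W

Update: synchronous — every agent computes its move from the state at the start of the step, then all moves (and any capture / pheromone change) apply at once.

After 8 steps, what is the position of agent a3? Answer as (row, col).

(4, 0)

t=1: a0@(1,3):N a1@(2,0):N a2@(4,0):N a3@(5,0):N a4@(4,1):N a5@(3,0):N a6@(3,0):W
t=2: a0@(0,3):N a1@(1,0):N a2@(3,0):N a3@(4,0):N a4@(3,1):N a5@(2,0):N a6@(2,0):N
t=3: a0@(5,3):N a1@(0,0):N a2@(2,0):N a3@(3,0):N a4@(2,1):N a5@(1,0):N a6@(1,0):N
t=4: a0@(4,3):N a1@(5,0):N a2@(1,0):N a3@(2,0):N a4@(1,1):N a5@(0,0):N a6@(0,0):N
t=5: a0@(3,3):N a1@(4,0):N a2@(0,0):N a3@(1,0):N a4@(0,1):N a5@(5,0):N a6@(5,0):N
t=6: a0@(2,3):N a1@(3,0):N a2@(5,0):N a3@(0,0):N a4@(5,1):N a5@(4,0):N a6@(4,0):N
t=7: a0@(1,3):N a1@(2,0):N a2@(4,0):N a3@(5,0):N a4@(4,1):N a5@(3,0):N a6@(3,0):N
t=8: a0@(0,3):N a1@(1,0):N a2@(3,0):N a3@(4,0):N a4@(3,1):N a5@(2,0):N a6@(2,0):N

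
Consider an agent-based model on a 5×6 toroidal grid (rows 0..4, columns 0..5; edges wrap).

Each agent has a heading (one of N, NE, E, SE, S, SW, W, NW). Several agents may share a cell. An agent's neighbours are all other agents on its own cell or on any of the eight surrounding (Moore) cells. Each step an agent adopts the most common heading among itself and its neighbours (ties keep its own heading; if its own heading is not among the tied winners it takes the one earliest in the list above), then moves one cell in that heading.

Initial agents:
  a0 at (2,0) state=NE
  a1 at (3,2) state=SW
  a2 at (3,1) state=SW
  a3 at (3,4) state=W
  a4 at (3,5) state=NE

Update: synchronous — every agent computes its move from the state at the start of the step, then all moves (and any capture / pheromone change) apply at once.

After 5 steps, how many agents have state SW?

t=1: a0@(1,1):NE a1@(4,1):SW a2@(4,0):SW a3@(3,3):W a4@(2,0):NE
t=2: a0@(0,2):NE a1@(0,0):SW a2@(0,5):SW a3@(3,2):W a4@(1,1):NE
t=3: a0@(4,3):NE a1@(1,5):SW a2@(1,4):SW a3@(3,1):W a4@(0,2):NE
t=4: a0@(3,4):NE a1@(2,4):SW a2@(2,3):SW a3@(3,0):W a4@(4,3):NE
t=5: a0@(2,5):NE a1@(3,3):SW a2@(3,2):SW a3@(3,5):W a4@(3,4):NE

2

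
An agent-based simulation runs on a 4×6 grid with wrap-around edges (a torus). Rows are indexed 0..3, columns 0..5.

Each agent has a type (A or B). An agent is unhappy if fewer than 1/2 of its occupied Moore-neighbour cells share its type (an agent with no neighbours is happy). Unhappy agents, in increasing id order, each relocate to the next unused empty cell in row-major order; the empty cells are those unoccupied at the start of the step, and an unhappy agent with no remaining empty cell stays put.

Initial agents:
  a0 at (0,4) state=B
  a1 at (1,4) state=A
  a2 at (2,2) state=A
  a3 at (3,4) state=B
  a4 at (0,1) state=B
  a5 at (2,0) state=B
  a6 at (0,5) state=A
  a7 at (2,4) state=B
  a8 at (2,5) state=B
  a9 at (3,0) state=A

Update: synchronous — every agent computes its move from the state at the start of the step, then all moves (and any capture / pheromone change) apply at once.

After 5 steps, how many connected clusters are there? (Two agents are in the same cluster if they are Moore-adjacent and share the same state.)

2

t=1: a0@(0,0):B a1@(0,2):A a2@(2,2):A a3@(3,4):B a4@(0,3):B a5@(2,0):B a6@(0,5):A a7@(2,4):B a8@(2,5):B a9@(1,0):A
t=2: a0@(0,1):B a1@(0,4):A a2@(2,2):A a3@(3,4):B a4@(0,3):B a5@(2,0):B a6@(1,1):A a7@(2,4):B a8@(2,5):B a9@(1,2):A
t=3: a0@(0,0):B a1@(0,2):A a2@(2,2):A a3@(3,4):B a4@(0,5):B a5@(2,0):B a6@(1,1):A a7@(2,4):B a8@(2,5):B a9@(1,2):A
t=4: (unchanged — steady state)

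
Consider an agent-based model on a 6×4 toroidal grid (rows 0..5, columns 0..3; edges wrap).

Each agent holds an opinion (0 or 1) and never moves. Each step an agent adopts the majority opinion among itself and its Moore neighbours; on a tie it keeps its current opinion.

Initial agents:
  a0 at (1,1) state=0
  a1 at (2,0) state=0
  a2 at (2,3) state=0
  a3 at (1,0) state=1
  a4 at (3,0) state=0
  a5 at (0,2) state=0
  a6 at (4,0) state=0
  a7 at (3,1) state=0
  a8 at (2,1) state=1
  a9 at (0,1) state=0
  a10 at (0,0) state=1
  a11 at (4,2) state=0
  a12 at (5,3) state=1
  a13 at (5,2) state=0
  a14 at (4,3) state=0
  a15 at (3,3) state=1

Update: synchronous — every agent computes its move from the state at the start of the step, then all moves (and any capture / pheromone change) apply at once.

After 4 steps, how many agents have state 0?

t=1: a0@(1,1):0 a1@(2,0):0 a2@(2,3):0 a3@(1,0):0 a4@(3,0):0 a5@(0,2):0 a6@(4,0):0 a7@(3,1):0 a8@(2,1):0 a9@(0,1):0 a10@(0,0):1 a11@(4,2):0 a12@(5,3):0 a13@(5,2):0 a14@(4,3):0 a15@(3,3):0
t=2: a0@(1,1):0 a1@(2,0):0 a2@(2,3):0 a3@(1,0):0 a4@(3,0):0 a5@(0,2):0 a6@(4,0):0 a7@(3,1):0 a8@(2,1):0 a9@(0,1):0 a10@(0,0):0 a11@(4,2):0 a12@(5,3):0 a13@(5,2):0 a14@(4,3):0 a15@(3,3):0
t=3: (unchanged — steady state)

16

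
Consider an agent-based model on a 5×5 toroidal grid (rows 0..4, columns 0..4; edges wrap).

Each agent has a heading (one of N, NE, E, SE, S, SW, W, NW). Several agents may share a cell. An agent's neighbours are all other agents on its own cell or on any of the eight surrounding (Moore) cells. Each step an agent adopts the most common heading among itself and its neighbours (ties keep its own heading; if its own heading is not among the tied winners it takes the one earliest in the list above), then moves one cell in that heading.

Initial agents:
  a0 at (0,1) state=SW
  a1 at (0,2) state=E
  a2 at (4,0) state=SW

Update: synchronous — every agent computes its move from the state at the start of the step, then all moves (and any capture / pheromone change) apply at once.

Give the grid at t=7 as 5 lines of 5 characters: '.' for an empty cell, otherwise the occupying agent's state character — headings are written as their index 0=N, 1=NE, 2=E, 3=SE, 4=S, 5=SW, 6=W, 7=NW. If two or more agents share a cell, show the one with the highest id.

....2
...5.
....5
.....
.....

t=1: a0@(1,0):SW a1@(0,3):E a2@(0,4):SW
t=2: a0@(2,4):SW a1@(0,4):E a2@(1,3):SW
t=3: a0@(3,3):SW a1@(0,0):E a2@(2,2):SW
t=4: a0@(4,2):SW a1@(0,1):E a2@(3,1):SW
t=5: a0@(0,1):SW a1@(0,2):E a2@(4,0):SW
t=6: a0@(1,0):SW a1@(0,3):E a2@(0,4):SW
t=7: a0@(2,4):SW a1@(0,4):E a2@(1,3):SW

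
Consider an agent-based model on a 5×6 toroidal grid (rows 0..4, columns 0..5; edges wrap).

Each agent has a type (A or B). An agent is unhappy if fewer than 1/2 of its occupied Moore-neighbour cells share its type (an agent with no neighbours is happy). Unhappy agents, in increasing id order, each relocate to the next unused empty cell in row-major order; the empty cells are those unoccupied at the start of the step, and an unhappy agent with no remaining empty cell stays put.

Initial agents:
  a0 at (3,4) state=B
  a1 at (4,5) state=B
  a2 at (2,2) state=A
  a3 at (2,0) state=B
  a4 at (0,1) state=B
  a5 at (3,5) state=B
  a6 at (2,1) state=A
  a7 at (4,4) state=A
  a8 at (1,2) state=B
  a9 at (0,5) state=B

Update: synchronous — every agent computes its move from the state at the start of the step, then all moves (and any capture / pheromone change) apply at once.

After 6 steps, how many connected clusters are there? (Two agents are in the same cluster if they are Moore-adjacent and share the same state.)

t=1: a0@(3,4):B a1@(4,5):B a2@(2,2):A a3@(2,0):B a4@(0,1):B a5@(3,5):B a6@(0,0):A a7@(0,2):A a8@(0,3):B a9@(0,5):B
t=2: a0@(3,4):B a1@(4,5):B a2@(2,2):A a3@(2,0):B a4@(0,4):B a5@(3,5):B a6@(1,0):A a7@(1,1):A a8@(1,2):B a9@(0,5):B
t=3: a0@(3,4):B a1@(4,5):B a2@(2,2):A a3@(0,0):B a4@(0,4):B a5@(3,5):B a6@(0,1):A a7@(1,1):A a8@(0,2):B a9@(0,5):B
t=4: a0@(3,4):B a1@(4,5):B a2@(2,2):A a3@(0,0):B a4@(0,4):B a5@(3,5):B a6@(0,3):A a7@(1,1):A a8@(1,0):B a9@(0,5):B
t=5: a0@(3,4):B a1@(4,5):B a2@(2,2):A a3@(0,0):B a4@(0,4):B a5@(3,5):B a6@(0,1):A a7@(0,2):A a8@(1,0):B a9@(0,5):B
t=6: a0@(3,4):B a1@(4,5):B a2@(2,2):A a3@(0,0):B a4@(0,4):B a5@(3,5):B a6@(0,3):A a7@(0,2):A a8@(1,0):B a9@(0,5):B

3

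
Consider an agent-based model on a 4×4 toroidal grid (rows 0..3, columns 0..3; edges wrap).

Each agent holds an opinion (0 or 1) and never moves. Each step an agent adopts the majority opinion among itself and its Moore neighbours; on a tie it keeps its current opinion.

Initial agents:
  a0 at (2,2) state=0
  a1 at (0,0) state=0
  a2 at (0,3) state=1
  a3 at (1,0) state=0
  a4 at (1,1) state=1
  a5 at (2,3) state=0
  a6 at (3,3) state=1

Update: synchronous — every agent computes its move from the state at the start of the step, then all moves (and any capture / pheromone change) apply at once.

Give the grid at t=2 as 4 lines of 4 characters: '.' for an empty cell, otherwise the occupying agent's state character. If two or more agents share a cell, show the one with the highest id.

t=1: a0@(2,2):0 a1@(0,0):1 a2@(0,3):1 a3@(1,0):0 a4@(1,1):0 a5@(2,3):0 a6@(3,3):0
t=2: a0@(2,2):0 a1@(0,0):0 a2@(0,3):1 a3@(1,0):0 a4@(1,1):0 a5@(2,3):0 a6@(3,3):0

0..1
00..
..00
...0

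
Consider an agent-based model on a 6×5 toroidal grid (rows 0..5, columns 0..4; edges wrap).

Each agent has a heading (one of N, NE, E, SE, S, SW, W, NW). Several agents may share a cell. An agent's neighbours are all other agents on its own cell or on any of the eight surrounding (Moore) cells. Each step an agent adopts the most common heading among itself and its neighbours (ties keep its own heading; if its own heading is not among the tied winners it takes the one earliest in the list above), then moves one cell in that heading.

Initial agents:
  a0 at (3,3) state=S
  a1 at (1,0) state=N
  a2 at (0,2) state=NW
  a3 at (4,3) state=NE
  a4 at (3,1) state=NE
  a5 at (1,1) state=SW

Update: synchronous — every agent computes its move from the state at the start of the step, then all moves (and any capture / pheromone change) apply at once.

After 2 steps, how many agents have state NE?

t=1: a0@(4,3):S a1@(0,0):N a2@(5,1):NW a3@(3,4):NE a4@(2,2):NE a5@(2,0):SW
t=2: a0@(5,3):S a1@(5,0):N a2@(4,0):NW a3@(2,0):NE a4@(1,3):NE a5@(3,4):SW

2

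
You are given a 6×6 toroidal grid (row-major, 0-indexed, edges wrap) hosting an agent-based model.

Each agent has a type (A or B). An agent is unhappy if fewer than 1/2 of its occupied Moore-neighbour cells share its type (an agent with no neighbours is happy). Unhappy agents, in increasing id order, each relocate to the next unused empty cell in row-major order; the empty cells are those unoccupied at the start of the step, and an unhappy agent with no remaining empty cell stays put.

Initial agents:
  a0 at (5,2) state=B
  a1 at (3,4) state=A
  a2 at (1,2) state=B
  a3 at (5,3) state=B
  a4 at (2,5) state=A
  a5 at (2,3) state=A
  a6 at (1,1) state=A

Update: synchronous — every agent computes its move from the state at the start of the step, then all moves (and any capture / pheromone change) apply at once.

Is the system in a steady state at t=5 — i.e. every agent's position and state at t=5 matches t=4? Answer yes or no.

t=1: a0@(5,2):B a1@(3,4):A a2@(0,0):B a3@(5,3):B a4@(2,5):A a5@(2,3):A a6@(0,1):A
t=2: a0@(5,2):B a1@(3,4):A a2@(0,2):B a3@(5,3):B a4@(2,5):A a5@(2,3):A a6@(0,3):A
t=3: a0@(5,2):B a1@(3,4):A a2@(0,2):B a3@(5,3):B a4@(2,5):A a5@(2,3):A a6@(0,0):A
t=4: (unchanged — steady state)

yes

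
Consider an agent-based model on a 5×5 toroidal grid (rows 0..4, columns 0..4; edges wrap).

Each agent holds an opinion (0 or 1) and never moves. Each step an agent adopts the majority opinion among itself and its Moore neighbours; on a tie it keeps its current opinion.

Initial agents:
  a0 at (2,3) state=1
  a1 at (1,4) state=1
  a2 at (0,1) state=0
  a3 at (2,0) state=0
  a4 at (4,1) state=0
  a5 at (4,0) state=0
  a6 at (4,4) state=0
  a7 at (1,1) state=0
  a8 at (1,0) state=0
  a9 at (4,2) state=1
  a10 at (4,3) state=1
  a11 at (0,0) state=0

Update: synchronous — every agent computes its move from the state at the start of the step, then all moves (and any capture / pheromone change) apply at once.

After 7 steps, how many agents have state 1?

t=1: a0@(2,3):1 a1@(1,4):0 a2@(0,1):0 a3@(2,0):0 a4@(4,1):0 a5@(4,0):0 a6@(4,4):0 a7@(1,1):0 a8@(1,0):0 a9@(4,2):1 a10@(4,3):1 a11@(0,0):0
t=2: (unchanged — steady state)

3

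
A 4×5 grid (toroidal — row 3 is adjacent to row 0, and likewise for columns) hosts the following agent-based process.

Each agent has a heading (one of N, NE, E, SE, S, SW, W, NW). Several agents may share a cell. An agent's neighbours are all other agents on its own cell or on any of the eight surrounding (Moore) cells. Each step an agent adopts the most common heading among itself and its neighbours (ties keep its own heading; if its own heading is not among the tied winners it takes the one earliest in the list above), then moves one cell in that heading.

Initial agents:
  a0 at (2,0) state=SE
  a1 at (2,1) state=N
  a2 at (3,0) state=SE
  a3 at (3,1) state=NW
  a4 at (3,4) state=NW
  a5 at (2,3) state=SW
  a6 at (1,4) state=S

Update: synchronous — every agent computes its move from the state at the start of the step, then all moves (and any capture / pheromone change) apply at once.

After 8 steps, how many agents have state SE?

t=1: a0@(3,1):SE a1@(3,2):SE a2@(0,1):SE a3@(0,2):SE a4@(0,0):SE a5@(3,2):SW a6@(2,4):S
t=2: a0@(0,2):SE a1@(0,3):SE a2@(1,2):SE a3@(1,3):SE a4@(1,1):SE a5@(0,3):SE a6@(3,4):S
t=3: a0@(1,3):SE a1@(1,4):SE a2@(2,3):SE a3@(2,4):SE a4@(2,2):SE a5@(1,4):SE a6@(0,0):SE
t=4: a0@(2,4):SE a1@(2,0):SE a2@(3,4):SE a3@(3,0):SE a4@(3,3):SE a5@(2,0):SE a6@(1,1):SE
t=5: a0@(3,0):SE a1@(3,1):SE a2@(0,0):SE a3@(0,1):SE a4@(0,4):SE a5@(3,1):SE a6@(2,2):SE
t=6: a0@(0,1):SE a1@(0,2):SE a2@(1,1):SE a3@(1,2):SE a4@(1,0):SE a5@(0,2):SE a6@(3,3):SE
t=7: a0@(1,2):SE a1@(1,3):SE a2@(2,2):SE a3@(2,3):SE a4@(2,1):SE a5@(1,3):SE a6@(0,4):SE
t=8: a0@(2,3):SE a1@(2,4):SE a2@(3,3):SE a3@(3,4):SE a4@(3,2):SE a5@(2,4):SE a6@(1,0):SE

7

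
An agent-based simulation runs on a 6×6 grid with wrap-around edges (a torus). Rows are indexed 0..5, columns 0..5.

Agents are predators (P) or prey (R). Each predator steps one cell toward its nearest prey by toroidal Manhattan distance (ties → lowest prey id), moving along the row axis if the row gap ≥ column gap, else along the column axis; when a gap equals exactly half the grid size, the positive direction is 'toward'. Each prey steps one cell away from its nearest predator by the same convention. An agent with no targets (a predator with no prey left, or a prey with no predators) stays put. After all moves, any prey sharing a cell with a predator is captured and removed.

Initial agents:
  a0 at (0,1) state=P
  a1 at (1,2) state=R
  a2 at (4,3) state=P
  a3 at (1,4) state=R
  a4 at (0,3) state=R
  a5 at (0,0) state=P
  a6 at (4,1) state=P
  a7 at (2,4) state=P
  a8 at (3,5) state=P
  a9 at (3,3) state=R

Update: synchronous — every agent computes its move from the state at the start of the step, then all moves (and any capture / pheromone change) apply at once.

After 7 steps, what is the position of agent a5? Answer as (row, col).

(3, 2)

t=1: a0@(1,1):P a1@(2,2):R a2@(3,3):P a3@(0,4):R a4@(0,4):R a5@(0,1):P a6@(4,2):P a7@(1,4):P a8@(3,4):P a9@(2,3):R
t=2: a0@(2,1):P a2@(2,3):P a3@(5,4):R a4@(5,4):R a5@(1,1):P a6@(3,2):P a7@(0,4):P a8@(2,4):P a9@(1,3):R
t=3: a0@(2,2):P a2@(1,3):P a3@(4,4):R a4@(4,4):R a5@(1,2):P a6@(2,2):P a7@(5,4):P a8@(1,4):P a9@(0,3):R
t=4: a0@(1,2):P a2@(0,3):P a3@(3,4):R a4@(3,4):R a5@(0,2):P a6@(1,2):P a7@(4,4):P a8@(0,4):P a9@(5,3):R
t=5: a0@(0,2):P a2@(5,3):P a3@(2,4):R a4@(2,4):R a5@(5,2):P a6@(0,2):P a7@(3,4):P a8@(5,4):P a9@(4,3):R
t=6: a0@(5,2):P a2@(4,3):P a3@(1,4):R a4@(1,4):R a5@(4,2):P a6@(5,2):P a7@(2,4):P a8@(4,4):P a9@(3,3):R
t=7: a0@(4,2):P a2@(3,3):P a3@(0,4):R a4@(0,4):R a5@(3,2):P a6@(4,2):P a7@(1,4):P a8@(3,4):P a9@(2,3):R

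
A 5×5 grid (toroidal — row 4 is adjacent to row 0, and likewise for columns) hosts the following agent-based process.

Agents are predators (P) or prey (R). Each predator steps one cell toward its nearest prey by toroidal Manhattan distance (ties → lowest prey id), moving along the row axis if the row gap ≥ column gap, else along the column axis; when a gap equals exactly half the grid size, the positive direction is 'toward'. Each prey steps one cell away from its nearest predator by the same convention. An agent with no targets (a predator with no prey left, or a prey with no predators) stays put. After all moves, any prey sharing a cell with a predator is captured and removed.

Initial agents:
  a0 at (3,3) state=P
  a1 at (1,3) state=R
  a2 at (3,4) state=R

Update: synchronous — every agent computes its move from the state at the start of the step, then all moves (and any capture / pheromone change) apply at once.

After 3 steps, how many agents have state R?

2

t=1: a0@(3,4):P a1@(0,3):R a2@(3,0):R
t=2: a0@(3,0):P a1@(1,3):R a2@(3,1):R
t=3: a0@(3,1):P a1@(0,3):R a2@(3,2):R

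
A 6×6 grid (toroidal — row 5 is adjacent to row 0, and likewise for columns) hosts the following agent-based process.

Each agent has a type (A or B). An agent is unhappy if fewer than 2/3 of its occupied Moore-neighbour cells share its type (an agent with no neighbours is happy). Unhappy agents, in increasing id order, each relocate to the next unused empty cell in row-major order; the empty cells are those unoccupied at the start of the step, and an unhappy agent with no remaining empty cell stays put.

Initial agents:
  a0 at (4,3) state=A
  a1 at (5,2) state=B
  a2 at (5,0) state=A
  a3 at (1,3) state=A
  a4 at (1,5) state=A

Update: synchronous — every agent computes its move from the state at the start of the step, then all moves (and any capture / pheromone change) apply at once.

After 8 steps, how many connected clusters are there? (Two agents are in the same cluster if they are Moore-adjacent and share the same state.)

t=1: a0@(0,0):A a1@(0,1):B a2@(5,0):A a3@(1,3):A a4@(1,5):A
t=2: a0@(0,0):A a1@(0,2):B a2@(0,3):A a3@(1,3):A a4@(1,5):A
t=3: a0@(0,0):A a1@(0,1):B a2@(0,4):A a3@(0,5):A a4@(1,5):A
t=4: a0@(0,0):A a1@(0,2):B a2@(0,4):A a3@(0,5):A a4@(1,5):A
t=5: (unchanged — steady state)

2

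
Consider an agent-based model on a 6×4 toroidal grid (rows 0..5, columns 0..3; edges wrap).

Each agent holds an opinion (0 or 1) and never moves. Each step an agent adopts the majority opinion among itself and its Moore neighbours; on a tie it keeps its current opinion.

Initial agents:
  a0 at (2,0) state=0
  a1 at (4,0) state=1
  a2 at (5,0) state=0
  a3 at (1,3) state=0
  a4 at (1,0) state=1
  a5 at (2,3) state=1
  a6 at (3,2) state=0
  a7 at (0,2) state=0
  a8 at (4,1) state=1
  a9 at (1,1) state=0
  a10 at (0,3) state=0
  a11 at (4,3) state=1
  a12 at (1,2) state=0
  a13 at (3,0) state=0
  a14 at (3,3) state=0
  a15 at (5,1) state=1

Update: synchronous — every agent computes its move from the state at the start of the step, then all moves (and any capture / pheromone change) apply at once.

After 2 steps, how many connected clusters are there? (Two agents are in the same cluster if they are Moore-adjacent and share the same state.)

2

t=1: a0@(2,0):0 a1@(4,0):1 a2@(5,0):1 a3@(1,3):0 a4@(1,0):0 a5@(2,3):0 a6@(3,2):1 a7@(0,2):0 a8@(4,1):1 a9@(1,1):0 a10@(0,3):0 a11@(4,3):0 a12@(1,2):0 a13@(3,0):1 a14@(3,3):0 a15@(5,1):1
t=2: a0@(2,0):0 a1@(4,0):1 a2@(5,0):1 a3@(1,3):0 a4@(1,0):0 a5@(2,3):0 a6@(3,2):0 a7@(0,2):0 a8@(4,1):1 a9@(1,1):0 a10@(0,3):0 a11@(4,3):1 a12@(1,2):0 a13@(3,0):0 a14@(3,3):0 a15@(5,1):1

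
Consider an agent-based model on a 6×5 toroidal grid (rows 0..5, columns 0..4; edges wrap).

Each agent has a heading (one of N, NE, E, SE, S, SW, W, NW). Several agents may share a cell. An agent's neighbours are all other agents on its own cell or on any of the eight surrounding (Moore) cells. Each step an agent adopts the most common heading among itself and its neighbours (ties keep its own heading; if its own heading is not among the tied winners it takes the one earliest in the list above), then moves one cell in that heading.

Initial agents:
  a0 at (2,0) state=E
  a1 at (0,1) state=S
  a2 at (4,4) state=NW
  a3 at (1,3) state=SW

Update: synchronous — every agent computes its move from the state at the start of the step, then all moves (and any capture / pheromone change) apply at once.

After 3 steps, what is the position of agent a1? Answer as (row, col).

t=1: a0@(2,1):E a1@(1,1):S a2@(3,3):NW a3@(2,2):SW
t=2: a0@(2,2):E a1@(2,1):S a2@(2,2):NW a3@(3,1):SW
t=3: a0@(2,3):E a1@(3,1):S a2@(1,1):NW a3@(4,0):SW

(3, 1)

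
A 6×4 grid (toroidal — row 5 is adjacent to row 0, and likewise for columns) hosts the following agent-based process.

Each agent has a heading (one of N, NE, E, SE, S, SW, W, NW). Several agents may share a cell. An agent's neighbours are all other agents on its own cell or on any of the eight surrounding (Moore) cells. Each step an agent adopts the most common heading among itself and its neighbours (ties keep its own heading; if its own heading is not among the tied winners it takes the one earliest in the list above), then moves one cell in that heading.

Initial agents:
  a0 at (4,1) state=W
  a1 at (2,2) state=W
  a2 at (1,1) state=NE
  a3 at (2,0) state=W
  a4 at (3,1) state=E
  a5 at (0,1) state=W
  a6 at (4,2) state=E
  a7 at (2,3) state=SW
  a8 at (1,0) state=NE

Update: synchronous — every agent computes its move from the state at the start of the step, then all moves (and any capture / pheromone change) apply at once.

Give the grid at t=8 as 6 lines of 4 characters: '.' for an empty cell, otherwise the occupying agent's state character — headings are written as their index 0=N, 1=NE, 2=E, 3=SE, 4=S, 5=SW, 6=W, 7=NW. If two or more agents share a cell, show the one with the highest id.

t=1: a0@(4,2):E a1@(2,1):W a2@(1,0):W a3@(1,1):NE a4@(3,0):W a5@(5,2):NE a6@(4,3):E a7@(2,2):W a8@(0,1):NE
t=2: a0@(4,3):E a1@(2,0):W a2@(1,3):W a3@(1,0):W a4@(3,3):W a5@(4,3):NE a6@(4,0):E a7@(2,1):W a8@(5,2):NE
t=3: a0@(4,0):E a1@(2,3):W a2@(1,2):W a3@(1,3):W a4@(3,2):W a5@(3,0):NE a6@(4,1):E a7@(2,0):W a8@(4,3):NE
t=4: a0@(4,1):E a1@(2,2):W a2@(1,1):W a3@(1,2):W a4@(3,1):W a5@(2,1):NE a6@(4,2):E a7@(2,3):W a8@(3,0):NE
t=5: a0@(4,2):E a1@(2,1):W a2@(1,0):W a3@(1,1):W a4@(3,0):W a5@(2,0):W a6@(4,3):E a7@(2,2):W a8@(2,1):NE
t=6: a0@(4,3):E a1@(2,0):W a2@(1,3):W a3@(1,0):W a4@(3,3):W a5@(2,3):W a6@(4,0):E a7@(2,1):W a8@(2,0):W
t=7: a0@(4,0):E a1@(2,3):W a2@(1,2):W a3@(1,3):W a4@(3,2):W a5@(2,2):W a6@(4,1):E a7@(2,0):W a8@(2,3):W
t=8: a0@(4,1):E a1@(2,2):W a2@(1,1):W a3@(1,2):W a4@(3,1):W a5@(2,1):W a6@(4,2):E a7@(2,3):W a8@(2,2):W

....
.66.
.666
.6..
.22.
....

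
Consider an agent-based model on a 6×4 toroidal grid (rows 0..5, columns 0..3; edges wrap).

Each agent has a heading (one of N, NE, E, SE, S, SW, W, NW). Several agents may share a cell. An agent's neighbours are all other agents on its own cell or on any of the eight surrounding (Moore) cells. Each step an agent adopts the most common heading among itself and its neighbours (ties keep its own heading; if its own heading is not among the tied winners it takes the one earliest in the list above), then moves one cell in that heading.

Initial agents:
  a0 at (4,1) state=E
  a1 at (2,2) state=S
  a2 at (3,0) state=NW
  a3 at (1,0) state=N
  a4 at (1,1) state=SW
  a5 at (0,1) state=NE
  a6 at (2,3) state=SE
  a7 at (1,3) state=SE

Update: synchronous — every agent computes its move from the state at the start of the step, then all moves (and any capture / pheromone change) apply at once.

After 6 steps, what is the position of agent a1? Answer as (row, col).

t=1: a0@(4,2):E a1@(3,3):SE a2@(2,3):NW a3@(2,1):SE a4@(2,0):SW a5@(5,2):NE a6@(3,0):SE a7@(2,0):SE
t=2: a0@(4,3):E a1@(4,0):SE a2@(3,0):SE a3@(3,2):SE a4@(3,1):SE a5@(4,3):NE a6@(4,1):SE a7@(3,1):SE
t=3: a0@(5,0):SE a1@(5,1):SE a2@(4,1):SE a3@(4,3):SE a4@(4,2):SE a5@(5,0):SE a6@(5,2):SE a7@(4,2):SE
t=4: a0@(0,1):SE a1@(0,2):SE a2@(5,2):SE a3@(5,0):SE a4@(5,3):SE a5@(0,1):SE a6@(0,3):SE a7@(5,3):SE
t=5: a0@(1,2):SE a1@(1,3):SE a2@(0,3):SE a3@(0,1):SE a4@(0,0):SE a5@(1,2):SE a6@(1,0):SE a7@(0,0):SE
t=6: a0@(2,3):SE a1@(2,0):SE a2@(1,0):SE a3@(1,2):SE a4@(1,1):SE a5@(2,3):SE a6@(2,1):SE a7@(1,1):SE

(2, 0)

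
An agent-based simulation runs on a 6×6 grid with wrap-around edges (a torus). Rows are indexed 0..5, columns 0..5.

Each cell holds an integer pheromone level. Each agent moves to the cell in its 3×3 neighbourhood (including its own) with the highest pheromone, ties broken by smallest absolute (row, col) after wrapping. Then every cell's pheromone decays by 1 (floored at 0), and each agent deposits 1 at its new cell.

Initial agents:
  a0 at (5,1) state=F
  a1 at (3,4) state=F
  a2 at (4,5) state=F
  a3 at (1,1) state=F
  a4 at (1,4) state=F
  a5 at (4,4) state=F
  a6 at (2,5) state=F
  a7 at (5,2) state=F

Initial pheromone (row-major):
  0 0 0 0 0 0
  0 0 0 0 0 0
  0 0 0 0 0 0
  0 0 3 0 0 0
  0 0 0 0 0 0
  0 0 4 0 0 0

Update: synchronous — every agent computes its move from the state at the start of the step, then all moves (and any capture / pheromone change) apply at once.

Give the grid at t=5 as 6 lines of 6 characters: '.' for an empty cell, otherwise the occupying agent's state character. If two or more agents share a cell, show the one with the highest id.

F.....
......
......
F.F...
......
..F...

t=1: a0@(5,2) a1@(2,3) a2@(3,0) a3@(0,0) a4@(0,3) a5@(3,3) a6@(1,0) a7@(5,2) | pheromone: 1 0 0 1 0 0 / 1 0 0 0 0 0 / 0 0 0 1 0 0 / 1 0 2 1 0 0 / 0 0 0 0 0 0 / 0 0 5 0 0 0
t=2: a0@(5,2) a1@(3,2) a2@(3,0) a3@(0,0) a4@(5,2) a5@(3,2) a6@(0,0) a7@(5,2) | pheromone: 2 0 0 0 0 0 / 0 0 0 0 0 0 / 0 0 0 0 0 0 / 1 0 3 0 0 0 / 0 0 0 0 0 0 / 0 0 7 0 0 0
t=3: a0@(5,2) a1@(3,2) a2@(3,0) a3@(0,0) a4@(5,2) a5@(3,2) a6@(0,0) a7@(5,2) | pheromone: 3 0 0 0 0 0 / 0 0 0 0 0 0 / 0 0 0 0 0 0 / 1 0 4 0 0 0 / 0 0 0 0 0 0 / 0 0 9 0 0 0
t=4: a0@(5,2) a1@(3,2) a2@(3,0) a3@(0,0) a4@(5,2) a5@(3,2) a6@(0,0) a7@(5,2) | pheromone: 4 0 0 0 0 0 / 0 0 0 0 0 0 / 0 0 0 0 0 0 / 1 0 5 0 0 0 / 0 0 0 0 0 0 / 0 0 11 0 0 0
t=5: a0@(5,2) a1@(3,2) a2@(3,0) a3@(0,0) a4@(5,2) a5@(3,2) a6@(0,0) a7@(5,2) | pheromone: 5 0 0 0 0 0 / 0 0 0 0 0 0 / 0 0 0 0 0 0 / 1 0 6 0 0 0 / 0 0 0 0 0 0 / 0 0 13 0 0 0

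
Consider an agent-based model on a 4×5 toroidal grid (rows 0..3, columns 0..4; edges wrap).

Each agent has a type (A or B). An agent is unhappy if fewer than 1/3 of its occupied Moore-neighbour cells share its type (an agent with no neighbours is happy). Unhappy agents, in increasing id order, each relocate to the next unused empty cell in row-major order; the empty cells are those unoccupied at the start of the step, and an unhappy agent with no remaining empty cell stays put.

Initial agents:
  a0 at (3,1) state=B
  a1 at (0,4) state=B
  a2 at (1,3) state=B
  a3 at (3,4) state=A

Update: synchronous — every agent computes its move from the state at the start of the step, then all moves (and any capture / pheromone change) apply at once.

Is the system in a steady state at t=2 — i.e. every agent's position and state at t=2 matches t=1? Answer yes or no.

no

t=1: a0@(3,1):B a1@(0,4):B a2@(1,3):B a3@(0,0):A
t=2: a0@(0,1):B a1@(0,4):B a2@(1,3):B a3@(0,2):A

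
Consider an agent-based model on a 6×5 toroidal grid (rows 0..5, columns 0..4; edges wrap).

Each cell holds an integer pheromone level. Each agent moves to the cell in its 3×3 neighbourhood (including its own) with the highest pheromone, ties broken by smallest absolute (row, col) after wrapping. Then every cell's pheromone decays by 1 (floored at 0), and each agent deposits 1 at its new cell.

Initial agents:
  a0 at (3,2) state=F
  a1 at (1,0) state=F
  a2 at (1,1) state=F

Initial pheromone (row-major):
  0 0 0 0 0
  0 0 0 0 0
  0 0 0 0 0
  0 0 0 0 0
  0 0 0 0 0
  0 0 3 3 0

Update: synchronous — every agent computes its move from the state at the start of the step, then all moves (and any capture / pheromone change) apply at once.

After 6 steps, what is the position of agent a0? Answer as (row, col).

t=1: a0@(2,1) a1@(0,0) a2@(0,0) | pheromone: 2 0 0 0 0 / 0 0 0 0 0 / 0 1 0 0 0 / 0 0 0 0 0 / 0 0 0 0 0 / 0 0 2 2 0
t=2: a0@(2,1) a1@(0,0) a2@(0,0) | pheromone: 3 0 0 0 0 / 0 0 0 0 0 / 0 1 0 0 0 / 0 0 0 0 0 / 0 0 0 0 0 / 0 0 1 1 0
t=3: a0@(2,1) a1@(0,0) a2@(0,0) | pheromone: 4 0 0 0 0 / 0 0 0 0 0 / 0 1 0 0 0 / 0 0 0 0 0 / 0 0 0 0 0 / 0 0 0 0 0
t=4: a0@(2,1) a1@(0,0) a2@(0,0) | pheromone: 5 0 0 0 0 / 0 0 0 0 0 / 0 1 0 0 0 / 0 0 0 0 0 / 0 0 0 0 0 / 0 0 0 0 0
t=5: a0@(2,1) a1@(0,0) a2@(0,0) | pheromone: 6 0 0 0 0 / 0 0 0 0 0 / 0 1 0 0 0 / 0 0 0 0 0 / 0 0 0 0 0 / 0 0 0 0 0
t=6: a0@(2,1) a1@(0,0) a2@(0,0) | pheromone: 7 0 0 0 0 / 0 0 0 0 0 / 0 1 0 0 0 / 0 0 0 0 0 / 0 0 0 0 0 / 0 0 0 0 0

(2, 1)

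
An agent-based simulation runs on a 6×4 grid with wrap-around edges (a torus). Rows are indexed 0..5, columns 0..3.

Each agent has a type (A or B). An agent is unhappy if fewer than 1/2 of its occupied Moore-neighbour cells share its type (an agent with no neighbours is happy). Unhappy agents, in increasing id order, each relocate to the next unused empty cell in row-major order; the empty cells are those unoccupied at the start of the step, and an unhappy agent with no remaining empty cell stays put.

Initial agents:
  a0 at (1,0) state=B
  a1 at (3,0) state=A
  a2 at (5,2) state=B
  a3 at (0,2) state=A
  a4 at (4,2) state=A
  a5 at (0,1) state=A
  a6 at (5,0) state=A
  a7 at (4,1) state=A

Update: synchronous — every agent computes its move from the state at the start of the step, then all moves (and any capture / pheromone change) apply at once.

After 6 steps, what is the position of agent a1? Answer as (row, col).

(3, 0)

t=1: a0@(0,0):B a1@(3,0):A a2@(0,3):B a3@(0,2):A a4@(4,2):A a5@(0,1):A a6@(5,0):A a7@(4,1):A
t=2: a0@(1,0):B a1@(3,0):A a2@(1,1):B a3@(0,2):A a4@(4,2):A a5@(0,1):A a6@(5,0):A a7@(4,1):A
t=3: a0@(1,0):B a1@(3,0):A a2@(0,0):B a3@(0,2):A a4@(4,2):A a5@(0,1):A a6@(5,0):A a7@(4,1):A
t=4: a0@(1,0):B a1@(3,0):A a2@(0,3):B a3@(0,2):A a4@(4,2):A a5@(0,1):A a6@(5,0):A a7@(4,1):A
t=5: a0@(1,0):B a1@(3,0):A a2@(0,0):B a3@(0,2):A a4@(4,2):A a5@(0,1):A a6@(5,0):A a7@(4,1):A
t=6: a0@(1,0):B a1@(3,0):A a2@(0,3):B a3@(0,2):A a4@(4,2):A a5@(0,1):A a6@(5,0):A a7@(4,1):A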